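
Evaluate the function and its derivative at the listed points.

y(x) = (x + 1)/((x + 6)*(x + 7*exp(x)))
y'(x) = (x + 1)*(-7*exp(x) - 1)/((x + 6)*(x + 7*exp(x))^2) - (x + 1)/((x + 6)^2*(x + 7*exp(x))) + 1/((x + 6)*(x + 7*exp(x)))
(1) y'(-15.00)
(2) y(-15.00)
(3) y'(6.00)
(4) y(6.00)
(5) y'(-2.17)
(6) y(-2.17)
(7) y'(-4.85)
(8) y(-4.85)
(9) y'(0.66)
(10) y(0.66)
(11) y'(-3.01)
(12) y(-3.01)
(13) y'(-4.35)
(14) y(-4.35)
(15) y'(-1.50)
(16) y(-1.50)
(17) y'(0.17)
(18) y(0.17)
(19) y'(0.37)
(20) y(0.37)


(1) = -0.01
(2) = -0.10
(3) = -0.00
(4) = 0.00
(5) = 0.04
(6) = 0.22
(7) = -0.63
(8) = 0.70
(9) = -0.01
(10) = 0.02
(11) = -0.08
(12) = 0.25
(13) = -0.31
(14) = 0.48
(15) = 78.25
(16) = -1.79
(17) = -0.01
(18) = 0.02
(19) = -0.01
(20) = 0.02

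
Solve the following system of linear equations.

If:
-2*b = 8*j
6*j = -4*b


Then:
b = 0
j = 0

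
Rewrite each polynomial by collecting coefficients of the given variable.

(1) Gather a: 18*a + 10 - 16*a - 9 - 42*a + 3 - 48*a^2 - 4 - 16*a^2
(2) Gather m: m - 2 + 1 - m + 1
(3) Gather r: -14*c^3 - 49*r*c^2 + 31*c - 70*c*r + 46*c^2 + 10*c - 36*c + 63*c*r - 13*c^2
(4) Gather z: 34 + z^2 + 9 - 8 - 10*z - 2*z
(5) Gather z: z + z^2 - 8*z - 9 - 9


(1) = -64*a^2 - 40*a
(2) = 0
(3) = -14*c^3 + 33*c^2 + 5*c + r*(-49*c^2 - 7*c)
(4) = z^2 - 12*z + 35
(5) = z^2 - 7*z - 18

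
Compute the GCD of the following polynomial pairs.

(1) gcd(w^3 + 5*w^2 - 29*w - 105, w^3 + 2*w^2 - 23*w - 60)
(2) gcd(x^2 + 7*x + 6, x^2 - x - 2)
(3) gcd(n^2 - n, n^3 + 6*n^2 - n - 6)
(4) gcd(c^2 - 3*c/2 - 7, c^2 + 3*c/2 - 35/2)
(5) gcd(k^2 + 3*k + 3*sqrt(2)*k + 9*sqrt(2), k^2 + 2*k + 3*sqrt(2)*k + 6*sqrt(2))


(1) = gcd((w - 5)*(w + 3)*(w + 7), (w - 5)*(w + 3)*(w + 4)) = w^2 - 2*w - 15
(2) = x + 1
(3) = n - 1
(4) = gcd((c - 7/2)*(c + 2), (c - 7/2)*(c + 5)) = c - 7/2
(5) = gcd((k + 3)*(k + 3*sqrt(2)), (k + 2)*(k + 3*sqrt(2))) = k + 3*sqrt(2)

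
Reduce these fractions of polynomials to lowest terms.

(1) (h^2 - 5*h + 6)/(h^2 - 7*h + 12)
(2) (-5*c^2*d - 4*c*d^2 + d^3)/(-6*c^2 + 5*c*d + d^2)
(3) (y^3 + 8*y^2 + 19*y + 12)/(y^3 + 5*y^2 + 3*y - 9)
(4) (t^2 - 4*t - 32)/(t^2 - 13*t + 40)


(1) = (h - 2)/(h - 4)
(2) = (5*c^2*d + 4*c*d^2 - d^3)/(6*c^2 - 5*c*d - d^2)
(3) = (y^2 + 5*y + 4)/(y^2 + 2*y - 3)
(4) = (t + 4)/(t - 5)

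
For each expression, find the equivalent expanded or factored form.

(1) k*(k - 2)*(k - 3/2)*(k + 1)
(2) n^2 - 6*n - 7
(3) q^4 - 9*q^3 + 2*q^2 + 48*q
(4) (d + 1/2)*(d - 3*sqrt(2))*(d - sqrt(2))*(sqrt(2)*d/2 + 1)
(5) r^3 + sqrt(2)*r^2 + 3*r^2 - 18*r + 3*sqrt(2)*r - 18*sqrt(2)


(1) = k^4 - 5*k^3/2 - k^2/2 + 3*k
(2) = (n - 7)*(n + 1)
(3) = q*(q - 8)*(q - 3)*(q + 2)
(4) = sqrt(2)*d^4/2 - 3*d^3 + sqrt(2)*d^3/4 - 3*d^2/2 - sqrt(2)*d^2 - sqrt(2)*d/2 + 6*d + 3
(5) = (r - 3)*(r + 6)*(r + sqrt(2))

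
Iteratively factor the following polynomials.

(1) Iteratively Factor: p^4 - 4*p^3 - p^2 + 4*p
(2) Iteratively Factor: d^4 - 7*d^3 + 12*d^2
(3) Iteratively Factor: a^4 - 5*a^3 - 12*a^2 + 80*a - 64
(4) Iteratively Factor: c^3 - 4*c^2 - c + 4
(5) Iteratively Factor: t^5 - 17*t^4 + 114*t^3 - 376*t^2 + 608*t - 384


(1) = (p - 1)*(p^3 - 3*p^2 - 4*p) = (p - 1)*(p + 1)*(p^2 - 4*p) = p*(p - 1)*(p + 1)*(p - 4)
(2) = (d)*(d^3 - 7*d^2 + 12*d) = d^2*(d^2 - 7*d + 12) = d^2*(d - 4)*(d - 3)
(3) = (a - 1)*(a^3 - 4*a^2 - 16*a + 64) = (a - 4)*(a - 1)*(a^2 - 16) = (a - 4)^2*(a - 1)*(a + 4)
(4) = (c + 1)*(c^2 - 5*c + 4) = (c - 1)*(c + 1)*(c - 4)
(5) = (t - 3)*(t^4 - 14*t^3 + 72*t^2 - 160*t + 128) = (t - 4)*(t - 3)*(t^3 - 10*t^2 + 32*t - 32) = (t - 4)*(t - 3)*(t - 2)*(t^2 - 8*t + 16) = (t - 4)^2*(t - 3)*(t - 2)*(t - 4)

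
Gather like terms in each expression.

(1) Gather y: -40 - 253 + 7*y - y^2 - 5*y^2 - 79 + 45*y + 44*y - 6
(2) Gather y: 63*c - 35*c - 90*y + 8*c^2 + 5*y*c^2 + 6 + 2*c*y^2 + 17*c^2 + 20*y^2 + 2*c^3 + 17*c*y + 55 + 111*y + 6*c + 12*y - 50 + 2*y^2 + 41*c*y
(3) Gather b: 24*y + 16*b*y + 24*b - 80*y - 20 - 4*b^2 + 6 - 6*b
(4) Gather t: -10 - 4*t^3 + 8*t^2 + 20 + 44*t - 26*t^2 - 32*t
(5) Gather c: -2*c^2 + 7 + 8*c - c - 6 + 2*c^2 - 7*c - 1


(1) = -6*y^2 + 96*y - 378
(2) = 2*c^3 + 25*c^2 + 34*c + y^2*(2*c + 22) + y*(5*c^2 + 58*c + 33) + 11
(3) = -4*b^2 + b*(16*y + 18) - 56*y - 14
(4) = -4*t^3 - 18*t^2 + 12*t + 10
(5) = 0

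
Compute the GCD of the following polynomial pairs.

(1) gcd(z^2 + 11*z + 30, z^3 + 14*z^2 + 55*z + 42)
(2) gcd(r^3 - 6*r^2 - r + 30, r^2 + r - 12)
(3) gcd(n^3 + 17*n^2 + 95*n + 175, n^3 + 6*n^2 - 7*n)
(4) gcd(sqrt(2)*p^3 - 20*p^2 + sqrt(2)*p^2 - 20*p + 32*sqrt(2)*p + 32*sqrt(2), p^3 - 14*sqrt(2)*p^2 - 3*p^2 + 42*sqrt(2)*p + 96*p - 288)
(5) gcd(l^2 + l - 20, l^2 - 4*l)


(1) = gcd((z + 5)*(z + 6), (z + 1)*(z + 6)*(z + 7)) = z + 6
(2) = gcd((r - 5)*(r - 3)*(r + 2), (r - 3)*(r + 4)) = r - 3
(3) = n + 7
(4) = p - 8*sqrt(2)
(5) = l - 4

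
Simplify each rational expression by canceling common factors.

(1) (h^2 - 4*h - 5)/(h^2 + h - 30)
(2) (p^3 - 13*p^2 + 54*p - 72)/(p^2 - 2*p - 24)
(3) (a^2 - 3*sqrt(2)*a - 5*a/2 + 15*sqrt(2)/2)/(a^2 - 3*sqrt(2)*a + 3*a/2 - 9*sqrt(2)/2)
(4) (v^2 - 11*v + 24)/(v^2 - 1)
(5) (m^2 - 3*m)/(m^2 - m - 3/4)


(1) = (h + 1)/(h + 6)
(2) = (p^2 - 7*p + 12)/(p + 4)
(3) = (4*a - 10)/(4*a + 6)
(4) = (v^2 - 11*v + 24)/(v^2 - 1)
(5) = (4*m^2 - 12*m)/(4*m^2 - 4*m - 3)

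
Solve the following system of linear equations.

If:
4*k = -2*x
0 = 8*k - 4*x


Then:
k = 0
x = 0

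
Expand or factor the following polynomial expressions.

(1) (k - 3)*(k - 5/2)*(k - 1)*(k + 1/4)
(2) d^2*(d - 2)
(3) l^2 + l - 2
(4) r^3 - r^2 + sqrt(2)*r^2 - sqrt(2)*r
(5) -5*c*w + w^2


(1) = k^4 - 25*k^3/4 + 91*k^2/8 - 17*k/4 - 15/8
(2) = d^3 - 2*d^2
(3) = (l - 1)*(l + 2)
(4) = r*(r - 1)*(r + sqrt(2))
(5) = w*(-5*c + w)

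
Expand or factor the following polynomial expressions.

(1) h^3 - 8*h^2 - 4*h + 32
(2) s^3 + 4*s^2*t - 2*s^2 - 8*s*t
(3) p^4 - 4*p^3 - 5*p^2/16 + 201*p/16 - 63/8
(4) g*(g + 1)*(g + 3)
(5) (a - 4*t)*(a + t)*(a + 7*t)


(1) = (h - 8)*(h - 2)*(h + 2)
(2) = s*(s - 2)*(s + 4*t)
(3) = (p - 3)*(p - 2)*(p - 3/4)*(p + 7/4)
(4) = g^3 + 4*g^2 + 3*g
(5) = a^3 + 4*a^2*t - 25*a*t^2 - 28*t^3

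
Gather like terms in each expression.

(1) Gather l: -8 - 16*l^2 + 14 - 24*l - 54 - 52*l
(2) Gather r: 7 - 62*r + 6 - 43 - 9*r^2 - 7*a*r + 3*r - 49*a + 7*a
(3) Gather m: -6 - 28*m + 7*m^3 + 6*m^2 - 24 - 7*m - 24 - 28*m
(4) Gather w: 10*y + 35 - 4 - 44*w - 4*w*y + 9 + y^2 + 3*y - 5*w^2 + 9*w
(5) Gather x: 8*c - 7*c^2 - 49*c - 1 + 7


(1) = -16*l^2 - 76*l - 48
(2) = -42*a - 9*r^2 + r*(-7*a - 59) - 30
(3) = 7*m^3 + 6*m^2 - 63*m - 54
(4) = -5*w^2 + w*(-4*y - 35) + y^2 + 13*y + 40
(5) = -7*c^2 - 41*c + 6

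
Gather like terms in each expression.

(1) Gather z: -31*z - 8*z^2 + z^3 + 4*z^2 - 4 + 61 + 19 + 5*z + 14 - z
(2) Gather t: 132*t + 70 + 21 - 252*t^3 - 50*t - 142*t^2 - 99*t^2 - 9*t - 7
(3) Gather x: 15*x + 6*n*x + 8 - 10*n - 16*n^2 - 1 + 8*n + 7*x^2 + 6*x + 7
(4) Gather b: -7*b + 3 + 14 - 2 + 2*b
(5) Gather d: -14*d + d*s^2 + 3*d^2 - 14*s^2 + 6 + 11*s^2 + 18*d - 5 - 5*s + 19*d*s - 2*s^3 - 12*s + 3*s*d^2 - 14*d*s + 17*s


(1) = z^3 - 4*z^2 - 27*z + 90
(2) = -252*t^3 - 241*t^2 + 73*t + 84
(3) = -16*n^2 - 2*n + 7*x^2 + x*(6*n + 21) + 14
(4) = 15 - 5*b
(5) = d^2*(3*s + 3) + d*(s^2 + 5*s + 4) - 2*s^3 - 3*s^2 + 1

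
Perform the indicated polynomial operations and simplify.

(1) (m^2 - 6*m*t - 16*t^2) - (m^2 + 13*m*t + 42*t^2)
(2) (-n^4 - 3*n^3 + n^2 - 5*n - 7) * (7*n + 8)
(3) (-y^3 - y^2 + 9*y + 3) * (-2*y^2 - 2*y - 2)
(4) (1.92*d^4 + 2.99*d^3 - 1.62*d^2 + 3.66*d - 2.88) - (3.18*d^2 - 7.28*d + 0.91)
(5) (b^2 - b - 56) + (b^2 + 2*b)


(1) = -19*m*t - 58*t^2
(2) = -7*n^5 - 29*n^4 - 17*n^3 - 27*n^2 - 89*n - 56
(3) = 2*y^5 + 4*y^4 - 14*y^3 - 22*y^2 - 24*y - 6
(4) = 1.92*d^4 + 2.99*d^3 - 4.8*d^2 + 10.94*d - 3.79
(5) = 2*b^2 + b - 56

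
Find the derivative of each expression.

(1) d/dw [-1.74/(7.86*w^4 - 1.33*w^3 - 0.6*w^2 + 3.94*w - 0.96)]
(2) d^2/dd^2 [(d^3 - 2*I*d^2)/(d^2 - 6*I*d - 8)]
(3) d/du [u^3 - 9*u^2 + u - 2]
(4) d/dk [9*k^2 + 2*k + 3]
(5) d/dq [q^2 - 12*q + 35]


(1) = (54.7056*w^3 - 6.9426*w^2 - 2.088*w + 6.8556)/(-7.86*w^4 + 1.33*w^3 + 0.6*w^2 - 3.94*w + 0.96)^2
(2) = -32/(d^3 - 12*I*d^2 - 48*d + 64*I)
(3) = 3*u^2 - 18*u + 1
(4) = 18*k + 2
(5) = 2*q - 12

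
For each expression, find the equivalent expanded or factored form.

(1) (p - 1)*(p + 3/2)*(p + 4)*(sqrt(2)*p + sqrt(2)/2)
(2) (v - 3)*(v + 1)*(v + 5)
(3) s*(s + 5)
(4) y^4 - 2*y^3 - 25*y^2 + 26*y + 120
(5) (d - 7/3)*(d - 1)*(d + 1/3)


(1) = sqrt(2)*p^4 + 5*sqrt(2)*p^3 + 11*sqrt(2)*p^2/4 - 23*sqrt(2)*p/4 - 3*sqrt(2)
(2) = v^3 + 3*v^2 - 13*v - 15
(3) = s^2 + 5*s
(4) = (y - 5)*(y - 3)*(y + 2)*(y + 4)
(5) = d^3 - 3*d^2 + 11*d/9 + 7/9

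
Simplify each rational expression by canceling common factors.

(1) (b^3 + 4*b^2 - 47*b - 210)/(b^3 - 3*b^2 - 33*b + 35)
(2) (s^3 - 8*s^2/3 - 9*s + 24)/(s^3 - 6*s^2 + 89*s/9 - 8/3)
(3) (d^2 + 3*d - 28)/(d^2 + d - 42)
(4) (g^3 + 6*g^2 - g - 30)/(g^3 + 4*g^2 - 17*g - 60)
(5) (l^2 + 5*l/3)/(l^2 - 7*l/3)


(1) = (b + 6)/(b - 1)
(2) = (3*s + 9)/(3*s - 1)
(3) = (d - 4)/(d - 6)
(4) = (g - 2)/(g - 4)
(5) = (3*l + 5)/(3*l - 7)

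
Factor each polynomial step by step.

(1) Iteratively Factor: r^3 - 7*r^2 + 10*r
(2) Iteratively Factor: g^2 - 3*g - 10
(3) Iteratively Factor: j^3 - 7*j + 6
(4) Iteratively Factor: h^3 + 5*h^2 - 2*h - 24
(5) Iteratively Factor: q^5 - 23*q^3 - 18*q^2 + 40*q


(1) = (r - 2)*(r^2 - 5*r) = r*(r - 2)*(r - 5)
(2) = (g - 5)*(g + 2)
(3) = (j - 1)*(j^2 + j - 6) = (j - 2)*(j - 1)*(j + 3)
(4) = (h - 2)*(h^2 + 7*h + 12) = (h - 2)*(h + 3)*(h + 4)
(5) = (q - 1)*(q^4 + q^3 - 22*q^2 - 40*q) = q*(q - 1)*(q^3 + q^2 - 22*q - 40) = q*(q - 1)*(q + 4)*(q^2 - 3*q - 10) = q*(q - 1)*(q + 2)*(q + 4)*(q - 5)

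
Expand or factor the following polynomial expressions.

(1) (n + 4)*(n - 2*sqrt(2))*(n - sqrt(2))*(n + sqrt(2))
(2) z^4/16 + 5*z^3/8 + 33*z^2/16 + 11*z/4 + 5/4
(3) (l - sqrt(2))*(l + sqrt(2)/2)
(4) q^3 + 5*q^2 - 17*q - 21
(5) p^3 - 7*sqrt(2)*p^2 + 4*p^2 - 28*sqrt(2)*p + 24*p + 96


(1) = n^4 - 2*sqrt(2)*n^3 + 4*n^3 - 8*sqrt(2)*n^2 - 2*n^2 - 8*n + 4*sqrt(2)*n + 16*sqrt(2)
(2) = (z/4 + 1/2)^2*(z + 1)*(z + 5)
(3) = l^2 - sqrt(2)*l/2 - 1
(4) = (q - 3)*(q + 1)*(q + 7)
(5) = (p + 4)*(p - 4*sqrt(2))*(p - 3*sqrt(2))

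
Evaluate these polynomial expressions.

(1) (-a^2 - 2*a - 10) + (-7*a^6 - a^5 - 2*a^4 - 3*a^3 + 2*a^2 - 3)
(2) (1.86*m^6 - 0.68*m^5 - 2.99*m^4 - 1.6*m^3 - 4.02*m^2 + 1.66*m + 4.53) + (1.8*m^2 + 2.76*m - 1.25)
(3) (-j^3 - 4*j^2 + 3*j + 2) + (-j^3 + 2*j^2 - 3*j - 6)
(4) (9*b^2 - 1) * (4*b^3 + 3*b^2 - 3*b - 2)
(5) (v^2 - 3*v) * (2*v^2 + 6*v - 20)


(1) = -7*a^6 - a^5 - 2*a^4 - 3*a^3 + a^2 - 2*a - 13
(2) = 1.86*m^6 - 0.68*m^5 - 2.99*m^4 - 1.6*m^3 - 2.22*m^2 + 4.42*m + 3.28
(3) = -2*j^3 - 2*j^2 - 4
(4) = 36*b^5 + 27*b^4 - 31*b^3 - 21*b^2 + 3*b + 2
(5) = 2*v^4 - 38*v^2 + 60*v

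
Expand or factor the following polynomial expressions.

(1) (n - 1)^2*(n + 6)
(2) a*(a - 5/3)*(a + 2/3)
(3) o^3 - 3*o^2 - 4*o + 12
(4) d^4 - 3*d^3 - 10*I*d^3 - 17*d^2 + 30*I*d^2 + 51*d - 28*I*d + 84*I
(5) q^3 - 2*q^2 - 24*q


(1) = n^3 + 4*n^2 - 11*n + 6
(2) = a^3 - a^2 - 10*a/9
(3) = (o - 3)*(o - 2)*(o + 2)
(4) = (d - 3)*(d - 7*I)*(d - 4*I)*(d + I)
(5) = q*(q - 6)*(q + 4)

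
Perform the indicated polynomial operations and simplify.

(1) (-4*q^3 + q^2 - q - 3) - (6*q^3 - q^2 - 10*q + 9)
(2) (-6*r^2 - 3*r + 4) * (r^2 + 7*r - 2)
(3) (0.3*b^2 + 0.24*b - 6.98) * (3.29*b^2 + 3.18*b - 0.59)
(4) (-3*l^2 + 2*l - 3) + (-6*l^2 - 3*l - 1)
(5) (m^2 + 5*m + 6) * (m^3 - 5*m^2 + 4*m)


(1) = -10*q^3 + 2*q^2 + 9*q - 12
(2) = -6*r^4 - 45*r^3 - 5*r^2 + 34*r - 8
(3) = 0.987*b^4 + 1.7436*b^3 - 22.378*b^2 - 22.338*b + 4.1182
(4) = -9*l^2 - l - 4
(5) = m^5 - 15*m^3 - 10*m^2 + 24*m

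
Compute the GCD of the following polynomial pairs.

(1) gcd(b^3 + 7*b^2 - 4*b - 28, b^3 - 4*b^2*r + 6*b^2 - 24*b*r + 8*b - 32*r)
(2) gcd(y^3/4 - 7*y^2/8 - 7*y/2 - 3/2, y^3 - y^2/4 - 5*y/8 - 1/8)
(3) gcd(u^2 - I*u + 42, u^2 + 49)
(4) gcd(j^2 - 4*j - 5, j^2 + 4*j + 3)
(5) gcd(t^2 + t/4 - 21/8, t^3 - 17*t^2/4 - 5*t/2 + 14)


(1) = b + 2
(2) = gcd((y/4 + 1/2)*(y - 6)*(y + 1/2), (y - 1)*(y + 1/4)*(y + 1/2)) = y + 1/2
(3) = u - 7*I
(4) = j + 1
(5) = t + 7/4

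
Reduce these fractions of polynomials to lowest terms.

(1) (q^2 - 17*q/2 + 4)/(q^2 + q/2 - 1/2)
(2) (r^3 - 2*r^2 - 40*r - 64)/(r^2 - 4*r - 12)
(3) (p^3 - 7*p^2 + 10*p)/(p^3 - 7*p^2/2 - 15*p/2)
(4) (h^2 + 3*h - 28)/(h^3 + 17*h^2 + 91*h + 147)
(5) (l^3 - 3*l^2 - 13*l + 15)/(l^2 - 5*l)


(1) = (q - 8)/(q + 1)
(2) = (r^2 - 4*r - 32)/(r - 6)
(3) = (2*p - 4)/(2*p + 3)
(4) = (h - 4)/(h^2 + 10*h + 21)
(5) = (l^2 + 2*l - 3)/l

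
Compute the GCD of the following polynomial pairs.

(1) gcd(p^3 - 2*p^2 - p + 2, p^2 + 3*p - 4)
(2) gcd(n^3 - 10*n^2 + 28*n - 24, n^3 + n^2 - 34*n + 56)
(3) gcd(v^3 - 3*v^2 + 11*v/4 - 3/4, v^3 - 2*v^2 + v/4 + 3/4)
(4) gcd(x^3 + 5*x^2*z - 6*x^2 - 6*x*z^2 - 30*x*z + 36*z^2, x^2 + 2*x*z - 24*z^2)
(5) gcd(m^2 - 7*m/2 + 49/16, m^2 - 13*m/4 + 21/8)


(1) = gcd((p - 2)*(p - 1)*(p + 1), (p - 1)*(p + 4)) = p - 1
(2) = gcd((n - 6)*(n - 2)^2, (n - 4)*(n - 2)*(n + 7)) = n - 2
(3) = v^2 - 5*v/2 + 3/2
(4) = gcd((x - 6)*(x - z)*(x + 6*z), (x - 4*z)*(x + 6*z)) = x + 6*z
(5) = gcd((m - 7/4)^2, (m - 7/4)*(m - 3/2)) = m - 7/4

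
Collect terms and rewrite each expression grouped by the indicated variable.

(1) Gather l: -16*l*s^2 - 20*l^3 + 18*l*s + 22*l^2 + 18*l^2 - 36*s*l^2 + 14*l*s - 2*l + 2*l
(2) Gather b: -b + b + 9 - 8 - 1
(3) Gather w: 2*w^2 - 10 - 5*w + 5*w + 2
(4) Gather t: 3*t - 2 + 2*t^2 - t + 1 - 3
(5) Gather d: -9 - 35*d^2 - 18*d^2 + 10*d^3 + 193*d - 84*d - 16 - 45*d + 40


(1) = -20*l^3 + l^2*(40 - 36*s) + l*(-16*s^2 + 32*s)
(2) = 0
(3) = 2*w^2 - 8
(4) = 2*t^2 + 2*t - 4
(5) = 10*d^3 - 53*d^2 + 64*d + 15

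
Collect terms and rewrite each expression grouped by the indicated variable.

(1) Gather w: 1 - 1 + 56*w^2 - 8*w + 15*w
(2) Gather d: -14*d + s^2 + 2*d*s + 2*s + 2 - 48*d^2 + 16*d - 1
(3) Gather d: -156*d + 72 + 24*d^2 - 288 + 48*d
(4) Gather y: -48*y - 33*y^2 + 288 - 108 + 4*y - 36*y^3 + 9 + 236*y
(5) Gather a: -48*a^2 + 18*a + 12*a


(1) = 56*w^2 + 7*w
(2) = -48*d^2 + d*(2*s + 2) + s^2 + 2*s + 1
(3) = 24*d^2 - 108*d - 216
(4) = -36*y^3 - 33*y^2 + 192*y + 189
(5) = -48*a^2 + 30*a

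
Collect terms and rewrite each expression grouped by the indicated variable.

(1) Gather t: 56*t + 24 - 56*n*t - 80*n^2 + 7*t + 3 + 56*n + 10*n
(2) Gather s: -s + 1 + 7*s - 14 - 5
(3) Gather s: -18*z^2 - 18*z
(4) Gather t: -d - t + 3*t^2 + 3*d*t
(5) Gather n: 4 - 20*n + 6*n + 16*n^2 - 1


(1) = -80*n^2 + 66*n + t*(63 - 56*n) + 27
(2) = 6*s - 18
(3) = -18*z^2 - 18*z
(4) = -d + 3*t^2 + t*(3*d - 1)
(5) = 16*n^2 - 14*n + 3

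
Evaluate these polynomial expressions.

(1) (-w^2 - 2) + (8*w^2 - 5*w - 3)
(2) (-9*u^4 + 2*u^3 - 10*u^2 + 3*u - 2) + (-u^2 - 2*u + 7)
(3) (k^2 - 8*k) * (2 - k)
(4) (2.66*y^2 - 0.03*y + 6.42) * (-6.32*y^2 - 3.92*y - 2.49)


(1) = 7*w^2 - 5*w - 5
(2) = -9*u^4 + 2*u^3 - 11*u^2 + u + 5
(3) = -k^3 + 10*k^2 - 16*k
(4) = -16.8112*y^4 - 10.2376*y^3 - 47.0802*y^2 - 25.0917*y - 15.9858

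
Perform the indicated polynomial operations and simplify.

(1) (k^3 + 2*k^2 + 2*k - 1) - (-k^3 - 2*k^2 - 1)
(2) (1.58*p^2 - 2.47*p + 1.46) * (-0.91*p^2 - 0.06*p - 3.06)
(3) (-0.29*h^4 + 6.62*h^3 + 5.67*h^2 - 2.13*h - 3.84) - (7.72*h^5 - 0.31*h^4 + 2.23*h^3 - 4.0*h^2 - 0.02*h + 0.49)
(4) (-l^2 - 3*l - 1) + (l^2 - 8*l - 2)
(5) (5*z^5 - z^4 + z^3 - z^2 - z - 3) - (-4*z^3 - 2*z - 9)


(1) = 2*k^3 + 4*k^2 + 2*k
(2) = -1.4378*p^4 + 2.1529*p^3 - 6.0152*p^2 + 7.4706*p - 4.4676
(3) = -7.72*h^5 + 0.02*h^4 + 4.39*h^3 + 9.67*h^2 - 2.11*h - 4.33
(4) = -11*l - 3
(5) = 5*z^5 - z^4 + 5*z^3 - z^2 + z + 6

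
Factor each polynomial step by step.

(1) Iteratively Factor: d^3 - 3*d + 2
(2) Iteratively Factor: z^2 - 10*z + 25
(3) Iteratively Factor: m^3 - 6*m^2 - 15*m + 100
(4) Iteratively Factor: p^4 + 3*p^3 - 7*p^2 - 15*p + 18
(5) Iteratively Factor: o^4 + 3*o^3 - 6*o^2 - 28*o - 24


(1) = (d - 1)*(d^2 + d - 2) = (d - 1)*(d + 2)*(d - 1)
(2) = (z - 5)*(z - 5)
(3) = (m - 5)*(m^2 - m - 20) = (m - 5)^2*(m + 4)
(4) = (p + 3)*(p^3 - 7*p + 6) = (p - 1)*(p + 3)*(p^2 + p - 6) = (p - 1)*(p + 3)^2*(p - 2)
(5) = (o - 3)*(o^3 + 6*o^2 + 12*o + 8) = (o - 3)*(o + 2)*(o^2 + 4*o + 4) = (o - 3)*(o + 2)^2*(o + 2)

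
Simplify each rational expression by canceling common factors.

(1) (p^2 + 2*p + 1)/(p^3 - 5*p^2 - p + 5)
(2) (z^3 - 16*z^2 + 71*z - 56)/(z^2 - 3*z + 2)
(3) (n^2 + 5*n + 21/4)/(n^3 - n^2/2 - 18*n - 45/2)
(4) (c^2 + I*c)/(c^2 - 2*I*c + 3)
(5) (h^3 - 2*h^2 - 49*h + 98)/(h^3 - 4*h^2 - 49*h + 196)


(1) = (p + 1)/(p^2 - 6*p + 5)
(2) = (z^2 - 15*z + 56)/(z - 2)
(3) = (2*n + 7)/(2*n^2 - 4*n - 30)
(4) = c/(c - 3*I)
(5) = (h - 2)/(h - 4)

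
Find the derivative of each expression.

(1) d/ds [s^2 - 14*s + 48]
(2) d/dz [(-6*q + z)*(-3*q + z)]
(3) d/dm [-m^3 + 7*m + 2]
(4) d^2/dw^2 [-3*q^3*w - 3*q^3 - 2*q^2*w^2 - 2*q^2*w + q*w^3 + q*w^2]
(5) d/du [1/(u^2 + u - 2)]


(1) = 2*s - 14
(2) = -9*q + 2*z
(3) = 7 - 3*m^2
(4) = 2*q*(-2*q + 3*w + 1)
(5) = (-2*u - 1)/(u^2 + u - 2)^2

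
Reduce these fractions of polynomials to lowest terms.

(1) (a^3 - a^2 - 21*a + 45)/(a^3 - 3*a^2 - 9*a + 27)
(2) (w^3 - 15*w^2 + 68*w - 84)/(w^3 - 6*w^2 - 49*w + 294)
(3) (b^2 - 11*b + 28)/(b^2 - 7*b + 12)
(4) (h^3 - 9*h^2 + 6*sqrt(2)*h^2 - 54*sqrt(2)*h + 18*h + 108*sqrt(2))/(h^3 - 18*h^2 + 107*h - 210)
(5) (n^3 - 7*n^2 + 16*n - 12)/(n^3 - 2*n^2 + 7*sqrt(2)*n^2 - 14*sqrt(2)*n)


(1) = (a + 5)/(a + 3)
(2) = (w - 2)/(w + 7)
(3) = (b - 7)/(b - 3)
(4) = (h^2 + h*(-3 + 6*sqrt(2)) - 18*sqrt(2))/(h^2 - 12*h + 35)
(5) = (n^2 - 5*n + 6)/(n^2 + 7*sqrt(2)*n)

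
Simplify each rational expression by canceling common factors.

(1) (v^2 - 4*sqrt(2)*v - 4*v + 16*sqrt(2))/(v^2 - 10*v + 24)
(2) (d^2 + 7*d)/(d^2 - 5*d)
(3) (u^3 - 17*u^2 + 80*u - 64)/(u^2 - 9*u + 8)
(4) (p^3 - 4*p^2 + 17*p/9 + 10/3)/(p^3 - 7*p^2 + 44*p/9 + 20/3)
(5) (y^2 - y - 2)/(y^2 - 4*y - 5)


(1) = (v - 4*sqrt(2))/(v - 6)
(2) = (d + 7)/(d - 5)
(3) = u - 8
(4) = (p - 3)/(p - 6)
(5) = (y - 2)/(y - 5)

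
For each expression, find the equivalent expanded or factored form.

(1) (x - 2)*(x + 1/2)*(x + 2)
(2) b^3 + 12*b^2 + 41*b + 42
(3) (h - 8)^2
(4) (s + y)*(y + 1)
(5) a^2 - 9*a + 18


(1) = x^3 + x^2/2 - 4*x - 2
(2) = (b + 2)*(b + 3)*(b + 7)
(3) = h^2 - 16*h + 64
(4) = s*y + s + y^2 + y
(5) = (a - 6)*(a - 3)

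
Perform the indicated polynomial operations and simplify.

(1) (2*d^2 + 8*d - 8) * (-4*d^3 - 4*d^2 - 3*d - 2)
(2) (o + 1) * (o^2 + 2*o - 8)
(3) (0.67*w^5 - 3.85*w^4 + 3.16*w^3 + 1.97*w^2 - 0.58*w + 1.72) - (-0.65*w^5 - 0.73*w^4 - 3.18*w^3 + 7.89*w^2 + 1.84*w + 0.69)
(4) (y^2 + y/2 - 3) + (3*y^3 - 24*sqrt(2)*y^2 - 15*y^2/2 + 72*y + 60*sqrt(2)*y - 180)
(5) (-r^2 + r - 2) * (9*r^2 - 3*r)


(1) = -8*d^5 - 40*d^4 - 6*d^3 + 4*d^2 + 8*d + 16
(2) = o^3 + 3*o^2 - 6*o - 8
(3) = 1.32*w^5 - 3.12*w^4 + 6.34*w^3 - 5.92*w^2 - 2.42*w + 1.03
(4) = 3*y^3 - 24*sqrt(2)*y^2 - 13*y^2/2 + 145*y/2 + 60*sqrt(2)*y - 183
(5) = -9*r^4 + 12*r^3 - 21*r^2 + 6*r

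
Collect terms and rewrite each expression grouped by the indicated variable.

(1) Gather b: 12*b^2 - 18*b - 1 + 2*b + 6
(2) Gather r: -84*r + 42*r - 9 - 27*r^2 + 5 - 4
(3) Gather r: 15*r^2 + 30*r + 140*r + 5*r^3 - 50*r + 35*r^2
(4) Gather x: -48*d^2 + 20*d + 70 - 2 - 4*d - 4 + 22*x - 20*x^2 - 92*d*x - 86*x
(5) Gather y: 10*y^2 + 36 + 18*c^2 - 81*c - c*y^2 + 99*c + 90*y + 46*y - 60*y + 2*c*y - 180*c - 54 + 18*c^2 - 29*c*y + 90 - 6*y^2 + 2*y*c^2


(1) = 12*b^2 - 16*b + 5
(2) = -27*r^2 - 42*r - 8
(3) = 5*r^3 + 50*r^2 + 120*r
(4) = -48*d^2 + 16*d - 20*x^2 + x*(-92*d - 64) + 64
(5) = 36*c^2 - 162*c + y^2*(4 - c) + y*(2*c^2 - 27*c + 76) + 72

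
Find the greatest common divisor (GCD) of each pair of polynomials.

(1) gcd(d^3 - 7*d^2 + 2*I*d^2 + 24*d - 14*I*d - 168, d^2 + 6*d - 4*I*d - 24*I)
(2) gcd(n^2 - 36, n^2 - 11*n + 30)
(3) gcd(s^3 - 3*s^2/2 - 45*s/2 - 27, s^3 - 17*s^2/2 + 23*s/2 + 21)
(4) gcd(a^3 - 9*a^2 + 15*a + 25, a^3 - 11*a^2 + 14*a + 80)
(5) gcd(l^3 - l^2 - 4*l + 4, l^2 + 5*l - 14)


(1) = d - 4*I
(2) = n - 6
(3) = gcd((s - 6)*(s + 3/2)*(s + 3), (s - 6)*(s - 7/2)*(s + 1)) = s - 6
(4) = a - 5
(5) = gcd((l - 2)*(l - 1)*(l + 2), (l - 2)*(l + 7)) = l - 2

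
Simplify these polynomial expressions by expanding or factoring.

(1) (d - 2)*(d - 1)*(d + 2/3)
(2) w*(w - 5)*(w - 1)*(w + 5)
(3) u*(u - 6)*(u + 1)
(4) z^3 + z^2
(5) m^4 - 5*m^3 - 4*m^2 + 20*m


(1) = d^3 - 7*d^2/3 + 4/3
(2) = w^4 - w^3 - 25*w^2 + 25*w
(3) = u^3 - 5*u^2 - 6*u
(4) = z^2*(z + 1)
(5) = m*(m - 5)*(m - 2)*(m + 2)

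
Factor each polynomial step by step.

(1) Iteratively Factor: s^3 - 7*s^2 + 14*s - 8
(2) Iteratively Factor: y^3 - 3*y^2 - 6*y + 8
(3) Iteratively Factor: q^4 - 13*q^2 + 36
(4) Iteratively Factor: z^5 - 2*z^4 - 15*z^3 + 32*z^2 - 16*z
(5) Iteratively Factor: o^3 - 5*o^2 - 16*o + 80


(1) = (s - 4)*(s^2 - 3*s + 2) = (s - 4)*(s - 2)*(s - 1)
(2) = (y - 1)*(y^2 - 2*y - 8) = (y - 4)*(y - 1)*(y + 2)
(3) = (q - 3)*(q^3 + 3*q^2 - 4*q - 12) = (q - 3)*(q + 2)*(q^2 + q - 6) = (q - 3)*(q + 2)*(q + 3)*(q - 2)
(4) = (z)*(z^4 - 2*z^3 - 15*z^2 + 32*z - 16) = z*(z - 1)*(z^3 - z^2 - 16*z + 16) = z*(z - 1)*(z + 4)*(z^2 - 5*z + 4) = z*(z - 4)*(z - 1)*(z + 4)*(z - 1)
(5) = (o - 4)*(o^2 - o - 20) = (o - 5)*(o - 4)*(o + 4)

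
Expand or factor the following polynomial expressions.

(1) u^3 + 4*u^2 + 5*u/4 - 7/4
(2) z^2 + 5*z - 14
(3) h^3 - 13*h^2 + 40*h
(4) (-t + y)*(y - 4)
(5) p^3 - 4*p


(1) = (u - 1/2)*(u + 1)*(u + 7/2)
(2) = (z - 2)*(z + 7)
(3) = h*(h - 8)*(h - 5)
(4) = -t*y + 4*t + y^2 - 4*y
(5) = p*(p - 2)*(p + 2)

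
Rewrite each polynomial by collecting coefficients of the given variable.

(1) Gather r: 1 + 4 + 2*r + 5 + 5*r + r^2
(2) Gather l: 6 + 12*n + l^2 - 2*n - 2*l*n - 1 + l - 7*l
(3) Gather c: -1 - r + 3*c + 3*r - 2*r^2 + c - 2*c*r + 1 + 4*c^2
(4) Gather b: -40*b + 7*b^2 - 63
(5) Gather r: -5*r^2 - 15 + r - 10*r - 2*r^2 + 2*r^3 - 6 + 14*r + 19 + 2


(1) = r^2 + 7*r + 10
(2) = l^2 + l*(-2*n - 6) + 10*n + 5
(3) = 4*c^2 + c*(4 - 2*r) - 2*r^2 + 2*r
(4) = 7*b^2 - 40*b - 63
(5) = 2*r^3 - 7*r^2 + 5*r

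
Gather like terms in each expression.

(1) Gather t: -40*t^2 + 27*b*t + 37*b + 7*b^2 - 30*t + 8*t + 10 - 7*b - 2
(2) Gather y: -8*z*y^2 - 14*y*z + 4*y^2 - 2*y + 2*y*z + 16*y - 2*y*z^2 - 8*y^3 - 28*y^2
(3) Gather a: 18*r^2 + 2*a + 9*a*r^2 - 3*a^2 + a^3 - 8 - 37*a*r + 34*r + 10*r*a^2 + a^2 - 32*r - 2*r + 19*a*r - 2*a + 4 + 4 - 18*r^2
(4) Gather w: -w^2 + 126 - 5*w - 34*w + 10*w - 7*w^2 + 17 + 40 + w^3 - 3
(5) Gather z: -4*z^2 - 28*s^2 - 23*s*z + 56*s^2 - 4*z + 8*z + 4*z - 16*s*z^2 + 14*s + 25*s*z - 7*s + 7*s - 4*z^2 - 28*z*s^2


(1) = 7*b^2 + 30*b - 40*t^2 + t*(27*b - 22) + 8
(2) = -8*y^3 + y^2*(-8*z - 24) + y*(-2*z^2 - 12*z + 14)
(3) = a^3 + a^2*(10*r - 2) + a*(9*r^2 - 18*r)
(4) = w^3 - 8*w^2 - 29*w + 180
(5) = 28*s^2 + 14*s + z^2*(-16*s - 8) + z*(-28*s^2 + 2*s + 8)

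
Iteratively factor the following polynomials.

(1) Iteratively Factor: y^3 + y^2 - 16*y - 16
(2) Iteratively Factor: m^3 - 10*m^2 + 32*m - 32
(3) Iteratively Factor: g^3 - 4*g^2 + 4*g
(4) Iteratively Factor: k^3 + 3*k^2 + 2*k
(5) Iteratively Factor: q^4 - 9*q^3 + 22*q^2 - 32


(1) = (y + 1)*(y^2 - 16) = (y + 1)*(y + 4)*(y - 4)
(2) = (m - 4)*(m^2 - 6*m + 8) = (m - 4)*(m - 2)*(m - 4)
(3) = (g - 2)*(g^2 - 2*g) = (g - 2)^2*(g)
(4) = (k + 1)*(k^2 + 2*k) = k*(k + 1)*(k + 2)
(5) = (q - 4)*(q^3 - 5*q^2 + 2*q + 8) = (q - 4)^2*(q^2 - q - 2) = (q - 4)^2*(q + 1)*(q - 2)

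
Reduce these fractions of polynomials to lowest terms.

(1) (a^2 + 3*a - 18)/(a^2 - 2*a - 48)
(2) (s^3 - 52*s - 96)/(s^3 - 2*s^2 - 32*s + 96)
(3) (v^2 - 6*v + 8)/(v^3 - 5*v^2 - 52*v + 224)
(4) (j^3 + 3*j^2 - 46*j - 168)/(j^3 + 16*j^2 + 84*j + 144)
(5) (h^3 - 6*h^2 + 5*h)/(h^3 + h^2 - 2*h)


(1) = (a - 3)/(a - 8)
(2) = (s^2 - 6*s - 16)/(s^2 - 8*s + 16)
(3) = (v - 2)/(v^2 - v - 56)
(4) = (j - 7)/(j + 6)
(5) = (h - 5)/(h + 2)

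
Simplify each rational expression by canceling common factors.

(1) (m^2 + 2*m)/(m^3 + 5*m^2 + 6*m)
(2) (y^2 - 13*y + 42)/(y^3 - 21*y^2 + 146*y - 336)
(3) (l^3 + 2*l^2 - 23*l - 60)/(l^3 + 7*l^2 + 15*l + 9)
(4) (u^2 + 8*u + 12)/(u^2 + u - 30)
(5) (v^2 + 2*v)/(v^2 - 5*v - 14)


(1) = 1/(m + 3)
(2) = 1/(y - 8)
(3) = (l^2 - l - 20)/(l^2 + 4*l + 3)
(4) = (u + 2)/(u - 5)
(5) = v/(v - 7)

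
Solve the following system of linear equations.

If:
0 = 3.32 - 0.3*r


Then:
r = 11.07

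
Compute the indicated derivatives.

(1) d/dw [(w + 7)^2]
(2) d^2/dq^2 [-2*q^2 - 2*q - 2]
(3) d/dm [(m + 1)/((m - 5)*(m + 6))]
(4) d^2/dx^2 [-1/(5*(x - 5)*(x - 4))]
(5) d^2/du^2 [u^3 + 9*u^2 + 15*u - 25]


(1) = 2*w + 14
(2) = -4
(3) = (-m^2 - 2*m - 31)/(m^4 + 2*m^3 - 59*m^2 - 60*m + 900)
(4) = 2*(-(x - 5)^2 - (x - 5)*(x - 4) - (x - 4)^2)/(5*(x - 5)^3*(x - 4)^3)
(5) = 6*u + 18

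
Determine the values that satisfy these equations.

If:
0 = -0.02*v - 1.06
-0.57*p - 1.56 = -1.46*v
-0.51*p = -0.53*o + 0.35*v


Then:
o = -168.27
p = -138.49
v = -53.00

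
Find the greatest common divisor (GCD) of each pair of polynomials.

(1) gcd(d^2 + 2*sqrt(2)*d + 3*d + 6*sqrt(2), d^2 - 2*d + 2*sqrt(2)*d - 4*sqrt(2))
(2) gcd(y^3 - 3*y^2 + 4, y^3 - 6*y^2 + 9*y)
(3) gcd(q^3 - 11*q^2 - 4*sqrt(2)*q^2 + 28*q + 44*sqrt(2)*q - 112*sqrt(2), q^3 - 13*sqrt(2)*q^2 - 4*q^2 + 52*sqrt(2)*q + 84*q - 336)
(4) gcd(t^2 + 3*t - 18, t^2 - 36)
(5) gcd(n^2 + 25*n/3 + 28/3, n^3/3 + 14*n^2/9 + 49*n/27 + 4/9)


(1) = d + 2*sqrt(2)
(2) = gcd((y - 2)^2*(y + 1), y*(y - 3)^2) = 1
(3) = q - 4
(4) = t + 6
(5) = n + 4/3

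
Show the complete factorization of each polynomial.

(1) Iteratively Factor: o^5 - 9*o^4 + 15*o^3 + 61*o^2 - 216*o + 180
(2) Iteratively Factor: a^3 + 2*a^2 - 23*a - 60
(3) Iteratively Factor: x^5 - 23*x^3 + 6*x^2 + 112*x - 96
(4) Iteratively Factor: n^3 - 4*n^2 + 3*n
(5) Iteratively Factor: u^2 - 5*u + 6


(1) = (o - 2)*(o^4 - 7*o^3 + o^2 + 63*o - 90) = (o - 3)*(o - 2)*(o^3 - 4*o^2 - 11*o + 30) = (o - 3)*(o - 2)^2*(o^2 - 2*o - 15) = (o - 5)*(o - 3)*(o - 2)^2*(o + 3)
(2) = (a - 5)*(a^2 + 7*a + 12) = (a - 5)*(a + 4)*(a + 3)
(3) = (x + 3)*(x^4 - 3*x^3 - 14*x^2 + 48*x - 32) = (x - 2)*(x + 3)*(x^3 - x^2 - 16*x + 16) = (x - 2)*(x + 3)*(x + 4)*(x^2 - 5*x + 4) = (x - 4)*(x - 2)*(x + 3)*(x + 4)*(x - 1)
(4) = (n - 1)*(n^2 - 3*n) = n*(n - 1)*(n - 3)
(5) = (u - 3)*(u - 2)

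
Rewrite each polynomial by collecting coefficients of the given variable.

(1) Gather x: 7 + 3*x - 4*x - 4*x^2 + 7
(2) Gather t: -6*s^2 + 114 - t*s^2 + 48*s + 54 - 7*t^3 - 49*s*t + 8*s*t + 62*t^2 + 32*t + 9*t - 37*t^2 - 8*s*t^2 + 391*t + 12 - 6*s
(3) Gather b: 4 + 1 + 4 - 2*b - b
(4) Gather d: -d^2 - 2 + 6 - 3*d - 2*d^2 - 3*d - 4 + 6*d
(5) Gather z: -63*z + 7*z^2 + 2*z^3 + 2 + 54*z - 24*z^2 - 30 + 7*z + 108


(1) = -4*x^2 - x + 14
(2) = -6*s^2 + 42*s - 7*t^3 + t^2*(25 - 8*s) + t*(-s^2 - 41*s + 432) + 180
(3) = 9 - 3*b
(4) = -3*d^2
(5) = 2*z^3 - 17*z^2 - 2*z + 80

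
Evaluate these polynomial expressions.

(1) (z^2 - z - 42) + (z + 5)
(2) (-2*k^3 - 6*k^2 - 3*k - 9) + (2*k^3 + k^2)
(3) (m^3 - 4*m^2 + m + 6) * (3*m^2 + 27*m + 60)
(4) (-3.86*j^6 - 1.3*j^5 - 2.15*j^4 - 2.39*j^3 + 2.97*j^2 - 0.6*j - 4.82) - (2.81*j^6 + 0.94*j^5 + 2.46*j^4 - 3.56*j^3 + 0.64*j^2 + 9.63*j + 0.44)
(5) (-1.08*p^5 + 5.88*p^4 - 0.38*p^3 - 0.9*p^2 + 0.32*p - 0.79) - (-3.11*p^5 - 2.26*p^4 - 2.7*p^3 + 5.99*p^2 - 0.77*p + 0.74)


(1) = z^2 - 37
(2) = -5*k^2 - 3*k - 9
(3) = 3*m^5 + 15*m^4 - 45*m^3 - 195*m^2 + 222*m + 360
(4) = -6.67*j^6 - 2.24*j^5 - 4.61*j^4 + 1.17*j^3 + 2.33*j^2 - 10.23*j - 5.26
(5) = 2.03*p^5 + 8.14*p^4 + 2.32*p^3 - 6.89*p^2 + 1.09*p - 1.53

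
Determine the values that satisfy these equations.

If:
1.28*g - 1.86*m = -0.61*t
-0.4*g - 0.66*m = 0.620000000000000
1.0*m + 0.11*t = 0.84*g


Then:
g = -0.67
m = -0.54
t = -0.23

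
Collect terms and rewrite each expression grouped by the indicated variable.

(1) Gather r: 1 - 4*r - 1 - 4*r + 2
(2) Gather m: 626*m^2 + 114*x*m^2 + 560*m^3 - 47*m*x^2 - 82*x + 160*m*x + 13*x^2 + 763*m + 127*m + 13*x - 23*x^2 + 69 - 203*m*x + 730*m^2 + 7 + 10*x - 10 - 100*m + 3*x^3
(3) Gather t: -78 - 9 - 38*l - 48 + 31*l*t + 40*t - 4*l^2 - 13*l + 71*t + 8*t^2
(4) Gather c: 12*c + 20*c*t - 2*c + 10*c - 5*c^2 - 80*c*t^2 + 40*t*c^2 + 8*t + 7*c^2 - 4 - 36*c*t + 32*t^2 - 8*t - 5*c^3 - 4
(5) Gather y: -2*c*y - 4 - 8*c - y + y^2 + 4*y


(1) = 2 - 8*r
(2) = 560*m^3 + m^2*(114*x + 1356) + m*(-47*x^2 - 43*x + 790) + 3*x^3 - 10*x^2 - 59*x + 66
(3) = -4*l^2 - 51*l + 8*t^2 + t*(31*l + 111) - 135
(4) = -5*c^3 + c^2*(40*t + 2) + c*(-80*t^2 - 16*t + 20) + 32*t^2 - 8
(5) = -8*c + y^2 + y*(3 - 2*c) - 4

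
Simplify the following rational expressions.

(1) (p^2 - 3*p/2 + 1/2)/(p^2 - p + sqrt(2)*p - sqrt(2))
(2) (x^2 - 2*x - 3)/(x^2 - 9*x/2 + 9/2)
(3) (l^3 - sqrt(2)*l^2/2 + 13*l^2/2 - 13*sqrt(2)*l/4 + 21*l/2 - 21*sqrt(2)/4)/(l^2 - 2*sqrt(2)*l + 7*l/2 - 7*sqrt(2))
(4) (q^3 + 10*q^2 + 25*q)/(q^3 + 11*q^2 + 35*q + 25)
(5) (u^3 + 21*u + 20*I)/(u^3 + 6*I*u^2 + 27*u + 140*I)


(1) = (2*p - 1)/(2*p + 2*sqrt(2))
(2) = (2*x + 2)/(2*x - 3)
(3) = (8*l^2 + l*(24 - 4*sqrt(2)) - 12*sqrt(2))/(8*l - 16*sqrt(2))
(4) = q/(q + 1)
(5) = (u + I)/(u + 7*I)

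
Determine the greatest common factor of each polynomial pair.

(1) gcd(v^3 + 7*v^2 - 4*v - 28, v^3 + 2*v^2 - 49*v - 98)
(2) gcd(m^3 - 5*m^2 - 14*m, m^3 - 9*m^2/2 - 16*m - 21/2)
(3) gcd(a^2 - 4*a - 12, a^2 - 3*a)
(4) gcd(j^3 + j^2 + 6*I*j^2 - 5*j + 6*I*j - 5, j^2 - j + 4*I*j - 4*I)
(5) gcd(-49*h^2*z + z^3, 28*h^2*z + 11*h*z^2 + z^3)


(1) = v^2 + 9*v + 14
(2) = m - 7
(3) = 1
(4) = 1
(5) = gcd(z*(-7*h + z)*(7*h + z), z*(4*h + z)*(7*h + z)) = 7*h*z + z^2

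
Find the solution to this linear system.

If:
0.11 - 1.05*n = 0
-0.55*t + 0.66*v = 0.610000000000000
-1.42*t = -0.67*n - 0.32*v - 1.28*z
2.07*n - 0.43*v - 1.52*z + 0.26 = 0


Then:
n = 0.10
t = 0.30
v = 1.17
z = -0.02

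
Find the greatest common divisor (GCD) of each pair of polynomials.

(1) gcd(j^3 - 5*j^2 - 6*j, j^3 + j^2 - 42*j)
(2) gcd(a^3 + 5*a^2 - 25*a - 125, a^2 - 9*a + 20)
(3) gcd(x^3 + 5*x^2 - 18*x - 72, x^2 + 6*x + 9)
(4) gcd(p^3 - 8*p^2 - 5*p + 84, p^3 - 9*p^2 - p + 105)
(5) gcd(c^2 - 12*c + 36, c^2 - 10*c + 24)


(1) = j^2 - 6*j
(2) = gcd((a - 5)*(a + 5)^2, (a - 5)*(a - 4)) = a - 5
(3) = gcd((x - 4)*(x + 3)*(x + 6), (x + 3)^2) = x + 3
(4) = gcd((p - 7)*(p - 4)*(p + 3), (p - 7)*(p - 5)*(p + 3)) = p^2 - 4*p - 21
(5) = gcd((c - 6)^2, (c - 6)*(c - 4)) = c - 6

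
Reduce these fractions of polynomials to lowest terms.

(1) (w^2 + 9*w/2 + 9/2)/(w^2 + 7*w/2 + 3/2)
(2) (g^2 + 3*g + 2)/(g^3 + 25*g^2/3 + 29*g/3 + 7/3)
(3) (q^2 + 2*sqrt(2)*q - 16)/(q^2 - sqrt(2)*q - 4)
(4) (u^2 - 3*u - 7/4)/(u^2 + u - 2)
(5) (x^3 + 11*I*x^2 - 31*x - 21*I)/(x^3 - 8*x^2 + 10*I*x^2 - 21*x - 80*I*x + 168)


(1) = (2*w + 3)/(2*w + 1)
(2) = (3*g + 6)/(3*g^2 + 22*g + 7)
(3) = (q + 4*sqrt(2))/(q + sqrt(2))
(4) = (4*u^2 - 12*u - 7)/(4*u^2 + 4*u - 8)
(5) = (x + I)/(x - 8)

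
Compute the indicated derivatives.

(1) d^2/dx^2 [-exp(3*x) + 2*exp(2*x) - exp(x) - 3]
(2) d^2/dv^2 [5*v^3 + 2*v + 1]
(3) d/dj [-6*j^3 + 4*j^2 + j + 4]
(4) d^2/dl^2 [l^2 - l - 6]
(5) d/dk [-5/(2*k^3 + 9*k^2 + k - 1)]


(1) = (-9*exp(2*x) + 8*exp(x) - 1)*exp(x)
(2) = 30*v
(3) = -18*j^2 + 8*j + 1
(4) = 2
(5) = 5*(6*k^2 + 18*k + 1)/(2*k^3 + 9*k^2 + k - 1)^2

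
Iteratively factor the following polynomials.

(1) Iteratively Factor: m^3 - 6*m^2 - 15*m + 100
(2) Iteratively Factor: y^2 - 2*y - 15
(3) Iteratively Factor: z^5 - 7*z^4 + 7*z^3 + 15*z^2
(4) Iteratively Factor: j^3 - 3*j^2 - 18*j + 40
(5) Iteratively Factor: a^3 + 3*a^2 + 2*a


(1) = (m - 5)*(m^2 - m - 20) = (m - 5)*(m + 4)*(m - 5)
(2) = (y + 3)*(y - 5)
(3) = (z + 1)*(z^4 - 8*z^3 + 15*z^2) = z*(z + 1)*(z^3 - 8*z^2 + 15*z) = z*(z - 3)*(z + 1)*(z^2 - 5*z) = z*(z - 5)*(z - 3)*(z + 1)*(z)
(4) = (j - 5)*(j^2 + 2*j - 8) = (j - 5)*(j - 2)*(j + 4)
(5) = (a + 2)*(a^2 + a) = a*(a + 2)*(a + 1)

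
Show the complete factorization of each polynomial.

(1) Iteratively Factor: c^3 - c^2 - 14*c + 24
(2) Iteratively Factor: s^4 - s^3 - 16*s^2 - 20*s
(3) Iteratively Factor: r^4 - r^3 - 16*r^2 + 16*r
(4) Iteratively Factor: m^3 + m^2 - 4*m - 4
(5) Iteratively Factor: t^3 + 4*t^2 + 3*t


(1) = (c + 4)*(c^2 - 5*c + 6) = (c - 2)*(c + 4)*(c - 3)
(2) = (s + 2)*(s^3 - 3*s^2 - 10*s) = s*(s + 2)*(s^2 - 3*s - 10) = s*(s - 5)*(s + 2)*(s + 2)
(3) = (r + 4)*(r^3 - 5*r^2 + 4*r) = (r - 4)*(r + 4)*(r^2 - r) = r*(r - 4)*(r + 4)*(r - 1)
(4) = (m - 2)*(m^2 + 3*m + 2) = (m - 2)*(m + 1)*(m + 2)
(5) = (t + 1)*(t^2 + 3*t) = t*(t + 1)*(t + 3)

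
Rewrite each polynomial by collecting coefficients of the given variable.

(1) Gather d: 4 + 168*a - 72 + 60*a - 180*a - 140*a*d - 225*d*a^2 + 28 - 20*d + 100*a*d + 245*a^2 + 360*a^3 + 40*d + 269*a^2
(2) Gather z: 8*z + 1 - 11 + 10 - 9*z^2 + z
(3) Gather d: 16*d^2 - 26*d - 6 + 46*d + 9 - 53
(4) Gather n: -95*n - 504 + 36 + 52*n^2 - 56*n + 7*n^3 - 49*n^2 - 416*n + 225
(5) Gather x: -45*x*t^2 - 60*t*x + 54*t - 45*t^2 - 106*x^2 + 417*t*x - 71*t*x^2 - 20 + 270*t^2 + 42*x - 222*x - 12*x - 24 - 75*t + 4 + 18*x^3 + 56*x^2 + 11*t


(1) = 360*a^3 + 514*a^2 + 48*a + d*(-225*a^2 - 40*a + 20) - 40
(2) = -9*z^2 + 9*z
(3) = 16*d^2 + 20*d - 50
(4) = 7*n^3 + 3*n^2 - 567*n - 243
(5) = 225*t^2 - 10*t + 18*x^3 + x^2*(-71*t - 50) + x*(-45*t^2 + 357*t - 192) - 40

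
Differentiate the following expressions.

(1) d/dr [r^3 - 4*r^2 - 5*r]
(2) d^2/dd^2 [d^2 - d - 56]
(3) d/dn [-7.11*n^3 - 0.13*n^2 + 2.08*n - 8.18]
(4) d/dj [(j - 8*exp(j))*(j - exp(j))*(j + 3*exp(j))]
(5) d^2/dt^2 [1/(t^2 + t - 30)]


(1) = 3*r^2 - 8*r - 5
(2) = 2
(3) = -21.33*n^2 - 0.26*n + 2.08
(4) = -6*j^2*exp(j) + 3*j^2 - 38*j*exp(2*j) - 12*j*exp(j) + 72*exp(3*j) - 19*exp(2*j)
(5) = 2*(-t^2 - t + (2*t + 1)^2 + 30)/(t^2 + t - 30)^3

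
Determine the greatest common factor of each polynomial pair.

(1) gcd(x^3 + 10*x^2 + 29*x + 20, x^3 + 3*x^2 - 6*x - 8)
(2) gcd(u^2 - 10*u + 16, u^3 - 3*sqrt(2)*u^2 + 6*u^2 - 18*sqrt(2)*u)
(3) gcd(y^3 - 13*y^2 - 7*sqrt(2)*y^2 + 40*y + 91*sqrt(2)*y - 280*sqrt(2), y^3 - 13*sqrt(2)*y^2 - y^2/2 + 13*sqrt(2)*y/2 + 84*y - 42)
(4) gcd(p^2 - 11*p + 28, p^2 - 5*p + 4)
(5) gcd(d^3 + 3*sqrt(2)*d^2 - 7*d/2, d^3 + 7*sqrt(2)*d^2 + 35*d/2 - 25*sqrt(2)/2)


(1) = x^2 + 5*x + 4
(2) = gcd((u - 8)*(u - 2), u*(u + 6)*(u - 3*sqrt(2))) = 1
(3) = gcd((y - 8)*(y - 5)*(y - 7*sqrt(2)), (y - 1/2)*(y - 7*sqrt(2))*(y - 6*sqrt(2))) = y - 7*sqrt(2)
(4) = p - 4
(5) = d - sqrt(2)/2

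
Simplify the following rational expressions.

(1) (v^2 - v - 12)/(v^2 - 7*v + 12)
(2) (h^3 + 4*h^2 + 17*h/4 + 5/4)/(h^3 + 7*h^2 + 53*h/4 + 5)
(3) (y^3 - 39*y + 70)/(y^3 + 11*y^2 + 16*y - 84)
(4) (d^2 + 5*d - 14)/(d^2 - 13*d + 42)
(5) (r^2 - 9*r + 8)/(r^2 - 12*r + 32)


(1) = (v + 3)/(v - 3)
(2) = (h + 1)/(h + 4)
(3) = (y - 5)/(y + 6)
(4) = (d^2 + 5*d - 14)/(d^2 - 13*d + 42)
(5) = (r - 1)/(r - 4)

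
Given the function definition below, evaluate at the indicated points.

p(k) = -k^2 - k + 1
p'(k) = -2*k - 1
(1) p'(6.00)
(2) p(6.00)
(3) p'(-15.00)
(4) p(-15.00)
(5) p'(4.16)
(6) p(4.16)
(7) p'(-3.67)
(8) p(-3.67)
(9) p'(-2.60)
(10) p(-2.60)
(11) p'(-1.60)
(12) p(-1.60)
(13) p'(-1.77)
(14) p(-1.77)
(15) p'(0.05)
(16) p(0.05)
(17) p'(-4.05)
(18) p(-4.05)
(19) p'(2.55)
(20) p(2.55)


(1) = -13.00
(2) = -41.00
(3) = 29.00
(4) = -209.00
(5) = -9.32
(6) = -20.47
(7) = 6.34
(8) = -8.80
(9) = 4.20
(10) = -3.16
(11) = 2.20
(12) = 0.04
(13) = 2.54
(14) = -0.36
(15) = -1.10
(16) = 0.95
(17) = 7.10
(18) = -11.35
(19) = -6.10
(20) = -8.05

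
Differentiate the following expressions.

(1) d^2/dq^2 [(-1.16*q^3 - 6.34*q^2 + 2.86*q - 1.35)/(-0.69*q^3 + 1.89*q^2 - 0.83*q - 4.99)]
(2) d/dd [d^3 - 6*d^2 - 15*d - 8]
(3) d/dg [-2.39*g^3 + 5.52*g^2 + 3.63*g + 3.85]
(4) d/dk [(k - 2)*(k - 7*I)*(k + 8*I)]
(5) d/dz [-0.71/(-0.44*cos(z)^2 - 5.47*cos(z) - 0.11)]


(1) = (9.06246*q^6 - 12.155868*q^5 - 39.622284*q^4 - 307.565168*q^3 + 539.325348*q^2 - 29.12856*q + 366.747792)/(0.328509*q^9 - 2.699487*q^8 + 8.579736*q^7 - 6.11847*q^6 - 28.724202*q^5 + 66.714912*q^4 + 5.148116*q^3 - 130.870734*q^2 + 62.001249*q + 124.251499)
(2) = 3*d^2 - 12*d - 15
(3) = -7.17*g^2 + 11.04*g + 3.63
(4) = 3*k^2 + 2*k*(-2 + I) + 56 - 2*I
(5) = (0.6248*cos(z) + 3.8837)*sin(z)/(0.44*cos(z)^2 + 5.47*cos(z) + 0.11)^2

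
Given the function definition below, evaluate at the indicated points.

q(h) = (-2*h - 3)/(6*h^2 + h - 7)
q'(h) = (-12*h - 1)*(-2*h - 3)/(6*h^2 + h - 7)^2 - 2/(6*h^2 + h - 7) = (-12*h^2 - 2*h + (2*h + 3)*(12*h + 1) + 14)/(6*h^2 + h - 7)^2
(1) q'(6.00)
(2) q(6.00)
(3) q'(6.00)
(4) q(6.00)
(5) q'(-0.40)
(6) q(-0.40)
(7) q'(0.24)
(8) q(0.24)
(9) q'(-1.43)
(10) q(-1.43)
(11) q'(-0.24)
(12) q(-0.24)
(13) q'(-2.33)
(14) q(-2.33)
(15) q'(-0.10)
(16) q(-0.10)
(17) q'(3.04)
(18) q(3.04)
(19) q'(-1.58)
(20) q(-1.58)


(1) = 0.01
(2) = -0.07
(3) = 0.01
(4) = -0.07
(5) = 0.11
(6) = 0.34
(7) = 0.64
(8) = 0.54
(9) = -0.67
(10) = -0.04
(11) = 0.19
(12) = 0.37
(13) = -0.00
(14) = 0.07
(15) = 0.27
(16) = 0.40
(17) = 0.09
(18) = -0.18
(19) = -0.24
(20) = 0.03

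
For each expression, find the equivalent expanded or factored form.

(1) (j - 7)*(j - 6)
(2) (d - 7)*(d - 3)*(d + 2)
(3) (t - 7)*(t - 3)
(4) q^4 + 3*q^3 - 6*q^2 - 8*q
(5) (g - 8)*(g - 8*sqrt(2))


(1) = j^2 - 13*j + 42
(2) = d^3 - 8*d^2 + d + 42
(3) = t^2 - 10*t + 21
(4) = q*(q - 2)*(q + 1)*(q + 4)
(5) = g^2 - 8*sqrt(2)*g - 8*g + 64*sqrt(2)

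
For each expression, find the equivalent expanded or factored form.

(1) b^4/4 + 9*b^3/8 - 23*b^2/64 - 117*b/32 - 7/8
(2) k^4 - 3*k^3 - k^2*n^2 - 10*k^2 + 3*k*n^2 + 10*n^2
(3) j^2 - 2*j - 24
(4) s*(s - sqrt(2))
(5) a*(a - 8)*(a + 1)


(1) = (b/4 + 1/2)*(b - 7/4)*(b + 1/4)*(b + 4)
(2) = (k - 5)*(k + 2)*(k - n)*(k + n)
(3) = (j - 6)*(j + 4)
(4) = s^2 - sqrt(2)*s
(5) = a^3 - 7*a^2 - 8*a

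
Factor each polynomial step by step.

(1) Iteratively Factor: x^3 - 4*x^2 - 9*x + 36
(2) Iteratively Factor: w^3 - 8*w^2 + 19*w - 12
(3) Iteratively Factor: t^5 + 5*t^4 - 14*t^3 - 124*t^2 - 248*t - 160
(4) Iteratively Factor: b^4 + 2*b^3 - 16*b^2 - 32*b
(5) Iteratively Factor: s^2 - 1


(1) = (x - 3)*(x^2 - x - 12) = (x - 4)*(x - 3)*(x + 3)
(2) = (w - 1)*(w^2 - 7*w + 12) = (w - 4)*(w - 1)*(w - 3)
(3) = (t + 2)*(t^4 + 3*t^3 - 20*t^2 - 84*t - 80) = (t + 2)*(t + 4)*(t^3 - t^2 - 16*t - 20) = (t + 2)^2*(t + 4)*(t^2 - 3*t - 10) = (t - 5)*(t + 2)^2*(t + 4)*(t + 2)
(4) = (b + 2)*(b^3 - 16*b) = b*(b + 2)*(b^2 - 16) = b*(b + 2)*(b + 4)*(b - 4)
(5) = (s - 1)*(s + 1)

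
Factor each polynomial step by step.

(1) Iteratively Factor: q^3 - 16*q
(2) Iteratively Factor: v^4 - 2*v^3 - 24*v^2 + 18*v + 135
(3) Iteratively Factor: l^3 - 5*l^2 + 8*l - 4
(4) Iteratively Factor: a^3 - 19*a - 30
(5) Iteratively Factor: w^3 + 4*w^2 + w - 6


(1) = (q + 4)*(q^2 - 4*q) = (q - 4)*(q + 4)*(q)
(2) = (v + 3)*(v^3 - 5*v^2 - 9*v + 45) = (v - 3)*(v + 3)*(v^2 - 2*v - 15) = (v - 5)*(v - 3)*(v + 3)*(v + 3)
(3) = (l - 2)*(l^2 - 3*l + 2) = (l - 2)^2*(l - 1)
(4) = (a - 5)*(a^2 + 5*a + 6) = (a - 5)*(a + 2)*(a + 3)
(5) = (w - 1)*(w^2 + 5*w + 6) = (w - 1)*(w + 3)*(w + 2)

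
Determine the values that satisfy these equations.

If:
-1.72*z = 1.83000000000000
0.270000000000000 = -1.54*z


Then:
No Solution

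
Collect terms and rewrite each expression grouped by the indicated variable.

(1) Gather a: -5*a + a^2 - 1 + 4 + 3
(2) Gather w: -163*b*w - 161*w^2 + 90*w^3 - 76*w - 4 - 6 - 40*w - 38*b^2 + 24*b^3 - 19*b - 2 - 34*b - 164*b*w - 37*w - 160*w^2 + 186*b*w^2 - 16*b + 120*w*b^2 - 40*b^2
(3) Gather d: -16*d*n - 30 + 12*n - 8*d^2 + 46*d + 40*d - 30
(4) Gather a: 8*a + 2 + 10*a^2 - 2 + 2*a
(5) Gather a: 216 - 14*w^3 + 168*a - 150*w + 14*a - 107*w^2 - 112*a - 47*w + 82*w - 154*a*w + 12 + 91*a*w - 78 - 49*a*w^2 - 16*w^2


(1) = a^2 - 5*a + 6
(2) = 24*b^3 - 78*b^2 - 69*b + 90*w^3 + w^2*(186*b - 321) + w*(120*b^2 - 327*b - 153) - 12
(3) = -8*d^2 + d*(86 - 16*n) + 12*n - 60
(4) = 10*a^2 + 10*a
(5) = a*(-49*w^2 - 63*w + 70) - 14*w^3 - 123*w^2 - 115*w + 150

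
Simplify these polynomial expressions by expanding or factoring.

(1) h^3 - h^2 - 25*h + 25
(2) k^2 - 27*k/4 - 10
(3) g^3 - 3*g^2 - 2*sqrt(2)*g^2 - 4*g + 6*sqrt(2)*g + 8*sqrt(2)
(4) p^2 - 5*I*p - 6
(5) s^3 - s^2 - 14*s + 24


(1) = (h - 5)*(h - 1)*(h + 5)
(2) = (k - 8)*(k + 5/4)
(3) = (g - 4)*(g + 1)*(g - 2*sqrt(2))
(4) = (p - 3*I)*(p - 2*I)
(5) = (s - 3)*(s - 2)*(s + 4)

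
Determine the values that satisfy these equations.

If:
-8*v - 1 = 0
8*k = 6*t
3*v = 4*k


Then:
k = -3/32
t = -1/8
v = -1/8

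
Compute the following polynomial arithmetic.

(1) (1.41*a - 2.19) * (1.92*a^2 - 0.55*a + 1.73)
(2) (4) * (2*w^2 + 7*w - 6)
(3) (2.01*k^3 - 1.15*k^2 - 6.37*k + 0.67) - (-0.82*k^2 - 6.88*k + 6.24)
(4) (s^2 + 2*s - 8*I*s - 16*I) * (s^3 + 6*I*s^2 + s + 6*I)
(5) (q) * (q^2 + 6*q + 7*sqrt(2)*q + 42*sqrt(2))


(1) = 2.7072*a^3 - 4.9803*a^2 + 3.6438*a - 3.7887
(2) = 8*w^2 + 28*w - 24
(3) = 2.01*k^3 - 0.33*k^2 + 0.51*k - 5.57
(4) = s^5 + 2*s^4 - 2*I*s^4 + 49*s^3 - 4*I*s^3 + 98*s^2 - 2*I*s^2 + 48*s - 4*I*s + 96
(5) = q^3 + 6*q^2 + 7*sqrt(2)*q^2 + 42*sqrt(2)*q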